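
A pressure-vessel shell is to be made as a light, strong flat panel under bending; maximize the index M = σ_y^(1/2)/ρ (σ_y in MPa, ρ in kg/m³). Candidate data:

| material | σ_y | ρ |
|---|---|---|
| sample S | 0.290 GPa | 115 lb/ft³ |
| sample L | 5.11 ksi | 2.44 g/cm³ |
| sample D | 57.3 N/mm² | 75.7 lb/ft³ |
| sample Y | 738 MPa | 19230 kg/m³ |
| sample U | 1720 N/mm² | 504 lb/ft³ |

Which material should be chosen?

In SI units:
  sample S: σ_y = 290.0 MPa, ρ = 1842 kg/m³
  sample L: σ_y = 35.23 MPa, ρ = 2440 kg/m³
  sample D: σ_y = 57.30 MPa, ρ = 1213 kg/m³
  sample Y: σ_y = 738.0 MPa, ρ = 19230 kg/m³
  sample U: σ_y = 1720 MPa, ρ = 8073 kg/m³
  sample S: M = 9.24×10⁻³
  sample D: M = 6.24×10⁻³
  sample U: M = 5.14×10⁻³
  sample L: M = 2.43×10⁻³
  sample Y: M = 1.41×10⁻³
Highest index: sample S.

sample S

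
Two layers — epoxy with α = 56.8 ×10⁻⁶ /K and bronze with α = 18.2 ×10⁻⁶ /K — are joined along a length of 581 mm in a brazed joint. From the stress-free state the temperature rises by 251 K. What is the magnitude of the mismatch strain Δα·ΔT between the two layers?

Δα = |56.8 − 18.2|×10⁻⁶/K = 38.6×10⁻⁶/K.
Mismatch strain = Δα·ΔT = 38.6×10⁻⁶ × 251.0 = 9.69×10⁻³.

9.69×10⁻³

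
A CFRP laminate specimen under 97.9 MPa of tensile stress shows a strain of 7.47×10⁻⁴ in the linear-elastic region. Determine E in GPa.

131 GPa

E = σ/ε = 97.9 MPa / 7.47×10⁻⁴ = 131100 MPa = 131 GPa.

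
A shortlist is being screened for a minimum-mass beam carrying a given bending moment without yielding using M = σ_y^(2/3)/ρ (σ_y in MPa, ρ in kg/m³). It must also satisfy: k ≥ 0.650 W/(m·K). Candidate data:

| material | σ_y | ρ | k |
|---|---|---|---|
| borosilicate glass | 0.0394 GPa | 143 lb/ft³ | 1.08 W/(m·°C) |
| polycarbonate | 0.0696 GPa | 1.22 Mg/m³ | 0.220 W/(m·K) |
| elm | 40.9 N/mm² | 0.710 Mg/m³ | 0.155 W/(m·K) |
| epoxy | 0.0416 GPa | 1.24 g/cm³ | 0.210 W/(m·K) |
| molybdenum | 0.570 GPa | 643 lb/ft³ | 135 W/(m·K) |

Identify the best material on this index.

Screen on constraints: k ≥ 0.650 W/(m·K). Survivors: borosilicate glass, molybdenum.
Normalizing units and computing the index:
  borosilicate glass: σ_y = 39.40 MPa, ρ = 2291 kg/m³
  molybdenum: σ_y = 570.0 MPa, ρ = 10300 kg/m³
  molybdenum: M = 6.67×10⁻³
  borosilicate glass: M = 5.05×10⁻³
Molybdenum has the largest M.

molybdenum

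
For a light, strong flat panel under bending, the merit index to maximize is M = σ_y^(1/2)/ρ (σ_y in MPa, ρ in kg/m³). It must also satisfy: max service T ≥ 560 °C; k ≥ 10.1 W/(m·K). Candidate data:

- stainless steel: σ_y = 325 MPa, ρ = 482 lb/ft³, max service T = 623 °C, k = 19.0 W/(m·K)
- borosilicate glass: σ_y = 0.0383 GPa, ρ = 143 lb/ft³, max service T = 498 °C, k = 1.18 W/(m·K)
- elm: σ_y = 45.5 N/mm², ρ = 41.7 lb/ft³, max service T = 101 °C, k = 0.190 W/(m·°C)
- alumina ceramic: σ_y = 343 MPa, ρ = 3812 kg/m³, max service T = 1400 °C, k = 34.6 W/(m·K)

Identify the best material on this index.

Screen on constraints: max service T ≥ 560 °C; k ≥ 10.1 W/(m·K). Survivors: stainless steel, alumina ceramic.
In SI units:
  stainless steel: σ_y = 325.0 MPa, ρ = 7721 kg/m³
  alumina ceramic: σ_y = 343.0 MPa, ρ = 3812 kg/m³
  alumina ceramic: M = 4.86×10⁻³
  stainless steel: M = 2.33×10⁻³
Alumina ceramic has the largest M.

alumina ceramic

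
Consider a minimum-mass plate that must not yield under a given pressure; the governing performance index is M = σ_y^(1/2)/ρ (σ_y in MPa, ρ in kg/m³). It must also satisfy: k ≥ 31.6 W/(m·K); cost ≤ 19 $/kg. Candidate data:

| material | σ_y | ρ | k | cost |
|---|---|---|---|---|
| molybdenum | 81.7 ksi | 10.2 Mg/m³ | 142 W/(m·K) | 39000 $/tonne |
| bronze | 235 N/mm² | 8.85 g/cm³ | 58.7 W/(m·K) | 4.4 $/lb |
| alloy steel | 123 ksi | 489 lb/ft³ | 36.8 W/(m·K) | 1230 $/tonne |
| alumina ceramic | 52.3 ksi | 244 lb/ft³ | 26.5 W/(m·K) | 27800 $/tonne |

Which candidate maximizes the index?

alloy steel

Screen on constraints: k ≥ 31.6 W/(m·K); cost ≤ 19 $/kg. Survivors: bronze, alloy steel.
Convert each candidate to consistent units, then evaluate M:
  bronze: σ_y = 235.0 MPa, ρ = 8850 kg/m³
  alloy steel: σ_y = 848.1 MPa, ρ = 7833 kg/m³
  alloy steel: M = 3.72×10⁻³
  bronze: M = 1.73×10⁻³
The maximum is for alloy steel.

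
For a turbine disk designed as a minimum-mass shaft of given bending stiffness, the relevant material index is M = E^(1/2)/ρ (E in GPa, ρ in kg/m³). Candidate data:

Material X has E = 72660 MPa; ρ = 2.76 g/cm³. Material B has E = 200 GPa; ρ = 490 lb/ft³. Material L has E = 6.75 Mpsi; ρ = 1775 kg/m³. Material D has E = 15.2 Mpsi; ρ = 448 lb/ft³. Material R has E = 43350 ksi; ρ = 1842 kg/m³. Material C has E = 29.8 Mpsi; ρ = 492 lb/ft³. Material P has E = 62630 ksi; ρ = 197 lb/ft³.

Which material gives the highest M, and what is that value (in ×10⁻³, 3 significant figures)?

After converting to SI:
  material X: E = 72.66 GPa, ρ = 2760 kg/m³
  material B: E = 200.0 GPa, ρ = 7849 kg/m³
  material L: E = 46.54 GPa, ρ = 1775 kg/m³
  material D: E = 104.8 GPa, ρ = 7176 kg/m³
  material R: E = 298.9 GPa, ρ = 1842 kg/m³
  material C: E = 205.5 GPa, ρ = 7881 kg/m³
  material P: E = 431.8 GPa, ρ = 3156 kg/m³
  material R: M = 9.39×10⁻³
  material P: M = 6.59×10⁻³
  material L: M = 3.84×10⁻³
  material X: M = 3.09×10⁻³
  material C: M = 1.82×10⁻³
  material B: M = 1.80×10⁻³
  material D: M = 1.43×10⁻³
Material R has the largest M.

material R, M = 9.39×10⁻³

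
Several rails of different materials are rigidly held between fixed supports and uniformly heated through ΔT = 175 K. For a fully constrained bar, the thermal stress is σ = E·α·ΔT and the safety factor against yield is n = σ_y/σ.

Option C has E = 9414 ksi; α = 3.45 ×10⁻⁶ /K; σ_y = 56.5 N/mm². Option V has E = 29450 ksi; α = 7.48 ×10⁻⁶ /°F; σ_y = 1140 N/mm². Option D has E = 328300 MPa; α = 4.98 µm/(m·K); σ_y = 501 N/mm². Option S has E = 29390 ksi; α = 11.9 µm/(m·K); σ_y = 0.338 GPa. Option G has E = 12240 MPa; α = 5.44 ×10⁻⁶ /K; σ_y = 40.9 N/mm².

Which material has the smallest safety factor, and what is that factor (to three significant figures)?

option S, n = 0.801

With everything in SI (GPa, ×10⁻⁶/K, MPa):
  option C: E = 64.91, α = 3.45, σ_y = 56.50 → σ = 39.2 MPa, n = 1.44
  option V: E = 203.1, α = 13.5, σ_y = 1140 → σ = 478 MPa, n = 2.38
  option D: E = 328.3, α = 4.98, σ_y = 501.0 → σ = 286 MPa, n = 1.75
  option S: E = 202.6, α = 11.9, σ_y = 338.0 → σ = 422 MPa, n = 0.801
  option G: E = 12.24, α = 5.44, σ_y = 40.90 → σ = 11.7 MPa, n = 3.51
Smallest n: option S with n = 0.801.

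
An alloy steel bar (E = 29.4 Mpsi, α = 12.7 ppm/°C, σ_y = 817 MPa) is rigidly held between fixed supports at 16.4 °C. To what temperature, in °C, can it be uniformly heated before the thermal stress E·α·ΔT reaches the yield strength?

334 °C

E = 29.4 Mpsi = 202.7 GPa.
E·α·ΔT = 817.0 MPa ⇒ ΔT = 817.0 / (202.7×10³ × 12.7×10⁻⁶) = 317.4 K.
T = 16.4 + 317.4 = 333.8 °C.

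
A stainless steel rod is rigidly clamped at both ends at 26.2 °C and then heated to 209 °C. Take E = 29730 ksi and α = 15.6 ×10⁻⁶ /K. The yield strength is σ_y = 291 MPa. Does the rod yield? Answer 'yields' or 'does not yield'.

E = 29730 ksi = 205.0 GPa.
ΔT = 182.8 K. Constrained thermal stress σ = E·α·ΔT = 205.0×10³ MPa × 15.6×10⁻⁶ × 182.8 = 585 MPa (compressive).
Compare to σ_y = 291 MPa: σ ≥ σ_y, so it yields.

yields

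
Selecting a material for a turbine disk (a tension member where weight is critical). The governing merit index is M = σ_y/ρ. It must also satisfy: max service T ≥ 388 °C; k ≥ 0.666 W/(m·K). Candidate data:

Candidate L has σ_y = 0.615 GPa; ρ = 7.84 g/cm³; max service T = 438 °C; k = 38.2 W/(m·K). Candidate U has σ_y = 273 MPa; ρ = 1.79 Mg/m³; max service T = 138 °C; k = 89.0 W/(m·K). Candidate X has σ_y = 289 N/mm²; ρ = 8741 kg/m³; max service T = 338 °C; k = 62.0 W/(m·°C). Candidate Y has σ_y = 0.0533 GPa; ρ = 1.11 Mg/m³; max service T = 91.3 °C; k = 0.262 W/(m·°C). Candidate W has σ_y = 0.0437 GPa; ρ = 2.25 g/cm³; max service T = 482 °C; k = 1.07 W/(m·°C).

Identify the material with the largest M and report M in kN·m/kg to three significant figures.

candidate L, M = 78.4 kN·m/kg

Screen on constraints: max service T ≥ 388 °C; k ≥ 0.666 W/(m·K). Survivors: candidate L, candidate W.
After converting to SI:
  candidate L: σ_y = 615.0 MPa, ρ = 7840 kg/m³
  candidate W: σ_y = 43.70 MPa, ρ = 2250 kg/m³
  candidate L: M = 78.4 kN·m/kg
  candidate W: M = 19.4 kN·m/kg
Candidate L has the largest M.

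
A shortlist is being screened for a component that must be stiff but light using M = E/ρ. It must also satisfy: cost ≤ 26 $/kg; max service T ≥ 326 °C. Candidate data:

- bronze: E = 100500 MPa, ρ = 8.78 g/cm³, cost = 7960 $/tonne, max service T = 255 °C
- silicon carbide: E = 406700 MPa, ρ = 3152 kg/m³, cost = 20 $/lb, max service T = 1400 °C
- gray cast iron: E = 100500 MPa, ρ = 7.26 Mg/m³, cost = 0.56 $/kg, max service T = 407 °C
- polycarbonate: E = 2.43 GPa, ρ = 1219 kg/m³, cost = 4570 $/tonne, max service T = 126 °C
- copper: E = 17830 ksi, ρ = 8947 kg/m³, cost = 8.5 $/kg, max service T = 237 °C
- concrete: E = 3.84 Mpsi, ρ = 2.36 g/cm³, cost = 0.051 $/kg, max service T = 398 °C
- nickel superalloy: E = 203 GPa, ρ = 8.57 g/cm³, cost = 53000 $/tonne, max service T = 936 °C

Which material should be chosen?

Screen on constraints: cost ≤ 26 $/kg; max service T ≥ 326 °C. Survivors: gray cast iron, concrete.
Convert each candidate to consistent units, then evaluate M:
  gray cast iron: E = 100.5 GPa, ρ = 7260 kg/m³
  concrete: E = 26.48 GPa, ρ = 2360 kg/m³
  gray cast iron: M = 13.8 MN·m/kg
  concrete: M = 11.2 MN·m/kg
Gray cast iron has the largest M.

gray cast iron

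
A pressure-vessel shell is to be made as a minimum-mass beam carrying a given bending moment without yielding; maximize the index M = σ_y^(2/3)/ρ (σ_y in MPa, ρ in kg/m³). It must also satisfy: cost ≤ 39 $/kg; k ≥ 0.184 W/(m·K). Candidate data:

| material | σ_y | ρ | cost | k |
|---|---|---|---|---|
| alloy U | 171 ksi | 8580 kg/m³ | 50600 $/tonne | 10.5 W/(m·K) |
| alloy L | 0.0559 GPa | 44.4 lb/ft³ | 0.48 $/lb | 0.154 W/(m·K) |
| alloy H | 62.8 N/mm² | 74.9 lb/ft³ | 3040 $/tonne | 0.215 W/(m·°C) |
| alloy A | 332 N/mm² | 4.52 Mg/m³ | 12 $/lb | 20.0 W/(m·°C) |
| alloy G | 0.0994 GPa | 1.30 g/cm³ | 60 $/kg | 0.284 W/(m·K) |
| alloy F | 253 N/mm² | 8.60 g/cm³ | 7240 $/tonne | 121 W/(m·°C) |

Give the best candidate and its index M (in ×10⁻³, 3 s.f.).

Screen on constraints: cost ≤ 39 $/kg; k ≥ 0.184 W/(m·K). Survivors: alloy H, alloy A, alloy F.
In SI units:
  alloy H: σ_y = 62.80 MPa, ρ = 1200 kg/m³
  alloy A: σ_y = 332.0 MPa, ρ = 4520 kg/m³
  alloy F: σ_y = 253.0 MPa, ρ = 8600 kg/m³
  alloy H: M = 13.2×10⁻³
  alloy A: M = 10.6×10⁻³
  alloy F: M = 4.65×10⁻³
Alloy H ranks first.

alloy H, M = 13.2×10⁻³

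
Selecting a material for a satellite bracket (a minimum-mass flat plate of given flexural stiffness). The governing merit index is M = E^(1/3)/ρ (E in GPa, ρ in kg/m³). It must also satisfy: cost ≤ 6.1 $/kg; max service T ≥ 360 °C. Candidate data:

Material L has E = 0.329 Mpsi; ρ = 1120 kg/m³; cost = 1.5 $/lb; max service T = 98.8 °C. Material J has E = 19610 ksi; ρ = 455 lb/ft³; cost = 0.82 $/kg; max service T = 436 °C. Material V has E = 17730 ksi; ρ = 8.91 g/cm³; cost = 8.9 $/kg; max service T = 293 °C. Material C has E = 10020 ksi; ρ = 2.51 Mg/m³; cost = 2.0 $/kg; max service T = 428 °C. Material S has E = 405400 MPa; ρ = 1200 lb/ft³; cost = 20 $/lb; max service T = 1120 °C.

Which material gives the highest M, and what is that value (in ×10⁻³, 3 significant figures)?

Screen on constraints: cost ≤ 6.1 $/kg; max service T ≥ 360 °C. Survivors: material J, material C.
Normalizing units and computing the index:
  material J: E = 135.2 GPa, ρ = 7288 kg/m³
  material C: E = 69.09 GPa, ρ = 2510 kg/m³
  material C: M = 1.63×10⁻³
  material J: M = 0.704×10⁻³
Material C has the largest M.

material C, M = 1.63×10⁻³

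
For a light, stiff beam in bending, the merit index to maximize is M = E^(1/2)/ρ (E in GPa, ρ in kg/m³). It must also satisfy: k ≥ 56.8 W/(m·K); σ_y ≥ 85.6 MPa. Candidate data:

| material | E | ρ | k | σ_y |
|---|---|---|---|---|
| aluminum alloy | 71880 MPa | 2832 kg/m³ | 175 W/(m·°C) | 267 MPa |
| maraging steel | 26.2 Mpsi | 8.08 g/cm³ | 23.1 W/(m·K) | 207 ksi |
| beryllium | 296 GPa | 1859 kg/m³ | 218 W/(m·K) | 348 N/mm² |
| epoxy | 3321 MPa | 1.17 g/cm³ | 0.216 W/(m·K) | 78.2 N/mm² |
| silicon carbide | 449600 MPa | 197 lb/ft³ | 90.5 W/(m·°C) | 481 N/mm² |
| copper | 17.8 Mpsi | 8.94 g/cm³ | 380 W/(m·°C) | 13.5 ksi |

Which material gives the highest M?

beryllium

Screen on constraints: k ≥ 56.8 W/(m·K); σ_y ≥ 85.6 MPa. Survivors: aluminum alloy, beryllium, silicon carbide, copper.
Convert each candidate to consistent units, then evaluate M:
  aluminum alloy: E = 71.88 GPa, ρ = 2832 kg/m³
  beryllium: E = 296.0 GPa, ρ = 1859 kg/m³
  silicon carbide: E = 449.6 GPa, ρ = 3156 kg/m³
  copper: E = 122.7 GPa, ρ = 8940 kg/m³
  beryllium: M = 9.25×10⁻³
  silicon carbide: M = 6.72×10⁻³
  aluminum alloy: M = 2.99×10⁻³
  copper: M = 1.24×10⁻³
The maximum is for beryllium.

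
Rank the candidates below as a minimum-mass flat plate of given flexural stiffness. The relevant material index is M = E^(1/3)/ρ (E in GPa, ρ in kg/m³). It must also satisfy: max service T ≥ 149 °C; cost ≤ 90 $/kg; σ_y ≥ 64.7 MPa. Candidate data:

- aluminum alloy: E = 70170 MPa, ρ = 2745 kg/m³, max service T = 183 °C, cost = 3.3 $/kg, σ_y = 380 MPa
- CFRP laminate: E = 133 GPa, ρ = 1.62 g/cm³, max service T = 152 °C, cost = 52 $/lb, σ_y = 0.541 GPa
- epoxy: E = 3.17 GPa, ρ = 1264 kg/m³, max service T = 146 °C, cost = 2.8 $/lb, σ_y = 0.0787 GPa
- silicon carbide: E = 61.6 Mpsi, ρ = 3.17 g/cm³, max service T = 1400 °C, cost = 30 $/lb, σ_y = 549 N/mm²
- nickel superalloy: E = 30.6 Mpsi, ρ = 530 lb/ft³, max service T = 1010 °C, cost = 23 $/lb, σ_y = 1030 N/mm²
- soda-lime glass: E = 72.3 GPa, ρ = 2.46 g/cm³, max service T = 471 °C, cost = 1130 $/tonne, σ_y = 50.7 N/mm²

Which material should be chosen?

Screen on constraints: max service T ≥ 149 °C; cost ≤ 90 $/kg; σ_y ≥ 64.7 MPa. Survivors: aluminum alloy, silicon carbide, nickel superalloy.
In SI units:
  aluminum alloy: E = 70.17 GPa, ρ = 2745 kg/m³
  silicon carbide: E = 424.7 GPa, ρ = 3170 kg/m³
  nickel superalloy: E = 211.0 GPa, ρ = 8490 kg/m³
  silicon carbide: M = 2.37×10⁻³
  aluminum alloy: M = 1.50×10⁻³
  nickel superalloy: M = 0.701×10⁻³
Highest index: silicon carbide.

silicon carbide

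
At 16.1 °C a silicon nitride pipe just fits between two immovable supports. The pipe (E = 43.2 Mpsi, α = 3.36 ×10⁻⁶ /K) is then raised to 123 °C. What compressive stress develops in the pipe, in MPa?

107 MPa

E = 43.2 Mpsi = 297.9 GPa.
ΔT = 106.9 K. Constrained thermal stress σ = E·α·ΔT = 297.9×10³ MPa × 3.36×10⁻⁶ × 106.9 = 107 MPa (compressive).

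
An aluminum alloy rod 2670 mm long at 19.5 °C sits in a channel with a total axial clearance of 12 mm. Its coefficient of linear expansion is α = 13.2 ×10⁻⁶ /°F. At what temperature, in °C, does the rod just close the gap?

209 °C

α = 13.2×10⁻⁶/°F × 9/5 = 23.8×10⁻⁶/K.
α·L₀·ΔT = 12.0 mm ⇒ ΔT = 12.0 / (23.8×10⁻⁶ × 2670.0) = 189.2 K.
T = 19.5 + 189.2 = 208.7 °C.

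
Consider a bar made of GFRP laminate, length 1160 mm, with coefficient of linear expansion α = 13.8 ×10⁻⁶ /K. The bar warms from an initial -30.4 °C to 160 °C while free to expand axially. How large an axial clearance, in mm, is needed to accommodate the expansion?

ΔT = 160 − (-30.4) = 190.4 K.
ΔL = α·L₀·ΔT = 13.8×10⁻⁶ × 1160 mm × 190.4 K = 3.05 mm.

3.05 mm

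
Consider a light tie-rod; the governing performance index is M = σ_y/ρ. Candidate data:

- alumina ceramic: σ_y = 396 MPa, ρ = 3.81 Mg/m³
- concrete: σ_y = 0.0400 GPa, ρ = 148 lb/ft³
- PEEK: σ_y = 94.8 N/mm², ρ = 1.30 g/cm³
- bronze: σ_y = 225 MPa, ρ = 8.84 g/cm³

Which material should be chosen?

Normalizing units and computing the index:
  alumina ceramic: σ_y = 396.0 MPa, ρ = 3810 kg/m³
  concrete: σ_y = 40.00 MPa, ρ = 2371 kg/m³
  PEEK: σ_y = 94.80 MPa, ρ = 1300 kg/m³
  bronze: σ_y = 225.0 MPa, ρ = 8840 kg/m³
  alumina ceramic: M = 104 kN·m/kg
  PEEK: M = 72.9 kN·m/kg
  bronze: M = 25.5 kN·m/kg
  concrete: M = 16.9 kN·m/kg
Alumina ceramic has the largest M.

alumina ceramic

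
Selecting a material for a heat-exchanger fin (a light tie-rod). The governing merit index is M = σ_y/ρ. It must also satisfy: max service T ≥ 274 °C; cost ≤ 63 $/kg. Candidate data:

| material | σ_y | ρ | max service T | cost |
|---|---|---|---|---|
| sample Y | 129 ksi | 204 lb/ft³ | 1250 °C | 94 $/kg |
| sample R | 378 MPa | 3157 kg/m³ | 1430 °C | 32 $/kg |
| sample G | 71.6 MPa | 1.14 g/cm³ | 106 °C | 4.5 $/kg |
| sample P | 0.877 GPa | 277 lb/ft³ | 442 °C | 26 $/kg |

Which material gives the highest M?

sample P

Screen on constraints: max service T ≥ 274 °C; cost ≤ 63 $/kg. Survivors: sample R, sample P.
After converting to SI:
  sample R: σ_y = 378.0 MPa, ρ = 3157 kg/m³
  sample P: σ_y = 877.0 MPa, ρ = 4437 kg/m³
  sample P: M = 198 kN·m/kg
  sample R: M = 120 kN·m/kg
The maximum is for sample P.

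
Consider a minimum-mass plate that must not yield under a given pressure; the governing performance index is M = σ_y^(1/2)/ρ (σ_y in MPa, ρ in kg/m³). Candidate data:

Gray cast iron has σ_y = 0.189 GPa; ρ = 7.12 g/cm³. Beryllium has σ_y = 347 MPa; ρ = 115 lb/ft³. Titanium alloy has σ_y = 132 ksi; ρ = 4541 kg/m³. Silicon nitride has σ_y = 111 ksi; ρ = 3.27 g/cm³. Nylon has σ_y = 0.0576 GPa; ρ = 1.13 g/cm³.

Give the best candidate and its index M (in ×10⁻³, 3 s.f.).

In SI units:
  gray cast iron: σ_y = 189.0 MPa, ρ = 7120 kg/m³
  beryllium: σ_y = 347.0 MPa, ρ = 1842 kg/m³
  titanium alloy: σ_y = 910.1 MPa, ρ = 4541 kg/m³
  silicon nitride: σ_y = 765.3 MPa, ρ = 3270 kg/m³
  nylon: σ_y = 57.60 MPa, ρ = 1130 kg/m³
  beryllium: M = 10.1×10⁻³
  silicon nitride: M = 8.46×10⁻³
  nylon: M = 6.72×10⁻³
  titanium alloy: M = 6.64×10⁻³
  gray cast iron: M = 1.93×10⁻³
Beryllium has the largest M.

beryllium, M = 10.1×10⁻³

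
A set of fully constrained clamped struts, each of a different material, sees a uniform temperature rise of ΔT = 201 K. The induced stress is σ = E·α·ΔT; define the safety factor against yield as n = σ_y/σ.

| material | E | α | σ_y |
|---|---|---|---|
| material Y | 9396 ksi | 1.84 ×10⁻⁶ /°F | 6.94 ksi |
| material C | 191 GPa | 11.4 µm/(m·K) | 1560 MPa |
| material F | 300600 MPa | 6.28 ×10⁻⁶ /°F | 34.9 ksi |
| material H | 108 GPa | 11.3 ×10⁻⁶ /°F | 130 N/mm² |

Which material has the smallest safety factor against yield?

material H

Per material, after unit conversion:
  material Y: E = 64.78, α = 3.31, σ_y = 47.85 → σ = 43.1 MPa, n = 1.11
  material C: E = 191.0, α = 11.4, σ_y = 1560 → σ = 438 MPa, n = 3.56
  material F: E = 300.6, α = 11.3, σ_y = 240.6 → σ = 683 MPa, n = 0.352
  material H: E = 108.0, α = 20.3, σ_y = 130.0 → σ = 442 MPa, n = 0.294
The minimum is material H at n = 0.294.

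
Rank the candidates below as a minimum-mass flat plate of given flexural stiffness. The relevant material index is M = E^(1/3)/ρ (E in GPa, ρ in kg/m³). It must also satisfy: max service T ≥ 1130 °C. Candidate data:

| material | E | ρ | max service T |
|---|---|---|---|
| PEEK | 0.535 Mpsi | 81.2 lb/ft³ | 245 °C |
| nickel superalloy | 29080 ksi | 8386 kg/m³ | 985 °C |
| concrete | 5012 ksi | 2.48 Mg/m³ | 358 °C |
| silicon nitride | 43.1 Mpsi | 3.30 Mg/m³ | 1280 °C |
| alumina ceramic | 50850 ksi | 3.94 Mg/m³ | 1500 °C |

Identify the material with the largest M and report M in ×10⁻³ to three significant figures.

silicon nitride, M = 2.02×10⁻³

Screen on constraints: max service T ≥ 1130 °C. Survivors: silicon nitride, alumina ceramic.
In SI units:
  silicon nitride: E = 297.2 GPa, ρ = 3300 kg/m³
  alumina ceramic: E = 350.6 GPa, ρ = 3940 kg/m³
  silicon nitride: M = 2.02×10⁻³
  alumina ceramic: M = 1.79×10⁻³
Highest index: silicon nitride.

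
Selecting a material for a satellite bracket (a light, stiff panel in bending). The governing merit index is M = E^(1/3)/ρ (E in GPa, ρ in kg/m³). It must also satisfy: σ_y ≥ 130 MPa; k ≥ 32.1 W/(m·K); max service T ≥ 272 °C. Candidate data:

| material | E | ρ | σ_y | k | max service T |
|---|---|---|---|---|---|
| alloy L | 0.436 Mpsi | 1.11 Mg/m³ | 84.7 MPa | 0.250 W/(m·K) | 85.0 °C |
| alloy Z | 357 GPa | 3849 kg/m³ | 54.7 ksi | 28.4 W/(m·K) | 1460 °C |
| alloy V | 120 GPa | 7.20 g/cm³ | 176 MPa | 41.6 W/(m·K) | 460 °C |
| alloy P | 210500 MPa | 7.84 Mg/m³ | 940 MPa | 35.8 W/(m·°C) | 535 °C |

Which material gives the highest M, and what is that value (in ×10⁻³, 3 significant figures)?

alloy P, M = 0.759×10⁻³

Screen on constraints: σ_y ≥ 130 MPa; k ≥ 32.1 W/(m·K); max service T ≥ 272 °C. Survivors: alloy V, alloy P.
Putting every candidate on a common basis:
  alloy V: E = 120.0 GPa, ρ = 7200 kg/m³
  alloy P: E = 210.5 GPa, ρ = 7840 kg/m³
  alloy P: M = 0.759×10⁻³
  alloy V: M = 0.685×10⁻³
Highest index: alloy P.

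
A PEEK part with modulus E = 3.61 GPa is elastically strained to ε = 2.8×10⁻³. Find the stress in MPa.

10.1 MPa

σ = E·ε = 3610 MPa × 2.8×10⁻³ = 10.1 MPa.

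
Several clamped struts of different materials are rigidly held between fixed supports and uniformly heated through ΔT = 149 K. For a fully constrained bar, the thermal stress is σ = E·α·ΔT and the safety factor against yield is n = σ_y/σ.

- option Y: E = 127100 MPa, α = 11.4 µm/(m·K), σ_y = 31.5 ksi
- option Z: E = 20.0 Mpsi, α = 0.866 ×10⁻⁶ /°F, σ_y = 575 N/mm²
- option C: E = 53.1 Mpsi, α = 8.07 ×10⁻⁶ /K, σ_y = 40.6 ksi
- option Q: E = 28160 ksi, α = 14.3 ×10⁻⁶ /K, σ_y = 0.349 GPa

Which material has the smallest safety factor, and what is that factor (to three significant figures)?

option C, n = 0.636

With everything in SI (GPa, ×10⁻⁶/K, MPa):
  option Y: E = 127.1, α = 11.4, σ_y = 217.2 → σ = 216 MPa, n = 1.01
  option Z: E = 137.9, α = 1.56, σ_y = 575.0 → σ = 32.0 MPa, n = 18.0
  option C: E = 366.1, α = 8.07, σ_y = 279.9 → σ = 440 MPa, n = 0.636
  option Q: E = 194.2, α = 14.3, σ_y = 349.0 → σ = 414 MPa, n = 0.844
The minimum is option C at n = 0.636.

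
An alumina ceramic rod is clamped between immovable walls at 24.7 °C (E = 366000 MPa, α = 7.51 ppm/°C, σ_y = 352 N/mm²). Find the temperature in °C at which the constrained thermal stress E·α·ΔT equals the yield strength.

E = 366000 MPa = 366.0 GPa.
σ_y = 352 N/mm² = 352.0 MPa.
E·α·ΔT = 352.0 MPa ⇒ ΔT = 352.0 / (366.0×10³ × 7.51×10⁻⁶) = 128.1 K.
T = 24.7 + 128.1 = 152.8 °C.

153 °C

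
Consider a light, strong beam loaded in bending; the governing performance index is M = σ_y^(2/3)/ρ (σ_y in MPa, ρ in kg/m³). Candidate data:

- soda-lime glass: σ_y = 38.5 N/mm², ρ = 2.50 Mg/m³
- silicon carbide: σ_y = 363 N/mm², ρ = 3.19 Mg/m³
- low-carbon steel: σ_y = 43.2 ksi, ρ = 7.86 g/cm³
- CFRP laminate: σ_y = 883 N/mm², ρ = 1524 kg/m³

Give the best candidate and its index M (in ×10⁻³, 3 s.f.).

CFRP laminate, M = 60.4×10⁻³

Putting every candidate on a common basis:
  soda-lime glass: σ_y = 38.50 MPa, ρ = 2500 kg/m³
  silicon carbide: σ_y = 363.0 MPa, ρ = 3190 kg/m³
  low-carbon steel: σ_y = 297.9 MPa, ρ = 7860 kg/m³
  CFRP laminate: σ_y = 883.0 MPa, ρ = 1524 kg/m³
  CFRP laminate: M = 60.4×10⁻³
  silicon carbide: M = 16.0×10⁻³
  low-carbon steel: M = 5.67×10⁻³
  soda-lime glass: M = 4.56×10⁻³
CFRP laminate has the largest M.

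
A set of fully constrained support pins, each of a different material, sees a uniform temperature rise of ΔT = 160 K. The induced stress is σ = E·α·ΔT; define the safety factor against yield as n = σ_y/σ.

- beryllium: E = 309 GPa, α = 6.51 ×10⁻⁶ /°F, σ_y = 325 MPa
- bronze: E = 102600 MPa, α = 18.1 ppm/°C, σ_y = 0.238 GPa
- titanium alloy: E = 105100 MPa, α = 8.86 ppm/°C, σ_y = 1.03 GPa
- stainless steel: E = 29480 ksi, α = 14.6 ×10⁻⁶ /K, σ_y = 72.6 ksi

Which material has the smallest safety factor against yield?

beryllium

In consistent units (E in GPa, α in ×10⁻⁶/K, σ_y in MPa):
  beryllium: E = 309.0, α = 11.7, σ_y = 325.0 → σ = 579 MPa, n = 0.561
  bronze: E = 102.6, α = 18.1, σ_y = 238.0 → σ = 297 MPa, n = 0.801
  titanium alloy: E = 105.1, α = 8.86, σ_y = 1030 → σ = 149 MPa, n = 6.91
  stainless steel: E = 203.3, α = 14.6, σ_y = 500.6 → σ = 475 MPa, n = 1.05
Smallest n: beryllium with n = 0.561.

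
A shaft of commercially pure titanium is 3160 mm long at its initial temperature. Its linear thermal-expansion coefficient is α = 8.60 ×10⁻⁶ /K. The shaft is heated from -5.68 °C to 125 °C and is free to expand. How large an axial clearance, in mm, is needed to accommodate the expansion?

3.55 mm

ΔT = 125 − (-5.68) = 130.7 K.
ΔL = α·L₀·ΔT = 8.60×10⁻⁶ × 3160 mm × 130.7 K = 3.55 mm.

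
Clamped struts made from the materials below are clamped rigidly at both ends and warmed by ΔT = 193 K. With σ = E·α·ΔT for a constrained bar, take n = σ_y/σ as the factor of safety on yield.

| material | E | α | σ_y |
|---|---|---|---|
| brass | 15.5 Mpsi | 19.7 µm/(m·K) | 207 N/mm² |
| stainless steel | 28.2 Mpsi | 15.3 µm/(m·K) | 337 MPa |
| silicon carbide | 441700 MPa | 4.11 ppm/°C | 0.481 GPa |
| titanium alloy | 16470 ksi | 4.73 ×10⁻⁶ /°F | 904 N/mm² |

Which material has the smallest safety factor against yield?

brass

Per material, after unit conversion:
  brass: E = 106.9, α = 19.7, σ_y = 207.0 → σ = 406 MPa, n = 0.509
  stainless steel: E = 194.4, α = 15.3, σ_y = 337.0 → σ = 574 MPa, n = 0.587
  silicon carbide: E = 441.7, α = 4.11, σ_y = 481.0 → σ = 350 MPa, n = 1.37
  titanium alloy: E = 113.6, α = 8.51, σ_y = 904.0 → σ = 187 MPa, n = 4.84
The minimum is brass at n = 0.509.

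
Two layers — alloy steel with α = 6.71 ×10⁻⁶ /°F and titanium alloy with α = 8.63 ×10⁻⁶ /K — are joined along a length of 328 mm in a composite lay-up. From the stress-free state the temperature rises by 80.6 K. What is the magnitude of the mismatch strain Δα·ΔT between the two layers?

2.78×10⁻⁴

alloy steel: α = 6.71×10⁻⁶/°F × 9/5 = 12.1×10⁻⁶/K.
Δα = |12.1 − 8.63|×10⁻⁶/K = 3.45×10⁻⁶/K.
Mismatch strain = Δα·ΔT = 3.45×10⁻⁶ × 80.6 = 2.78×10⁻⁴.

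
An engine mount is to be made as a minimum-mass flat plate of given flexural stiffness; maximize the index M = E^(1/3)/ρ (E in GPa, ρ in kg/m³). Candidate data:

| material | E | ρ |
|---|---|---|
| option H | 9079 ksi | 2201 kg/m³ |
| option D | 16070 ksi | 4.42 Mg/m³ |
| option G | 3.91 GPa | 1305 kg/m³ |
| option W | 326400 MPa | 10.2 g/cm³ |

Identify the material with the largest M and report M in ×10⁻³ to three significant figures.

option H, M = 1.80×10⁻³

Normalizing units and computing the index:
  option H: E = 62.60 GPa, ρ = 2201 kg/m³
  option D: E = 110.8 GPa, ρ = 4420 kg/m³
  option G: E = 3.910 GPa, ρ = 1305 kg/m³
  option W: E = 326.4 GPa, ρ = 10200 kg/m³
  option H: M = 1.80×10⁻³
  option G: M = 1.21×10⁻³
  option D: M = 1.09×10⁻³
  option W: M = 0.675×10⁻³
Option H has the largest M.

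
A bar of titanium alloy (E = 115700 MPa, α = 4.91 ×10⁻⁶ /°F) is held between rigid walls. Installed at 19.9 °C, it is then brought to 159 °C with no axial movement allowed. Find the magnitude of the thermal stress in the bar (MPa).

E = 115700 MPa = 115.7 GPa.
α = 4.91×10⁻⁶/°F × 9/5 = 8.84×10⁻⁶/K.
ΔT = 139.1 K. Constrained thermal stress σ = E·α·ΔT = 115.7×10³ MPa × 8.84×10⁻⁶ × 139.1 = 142 MPa (compressive).

142 MPa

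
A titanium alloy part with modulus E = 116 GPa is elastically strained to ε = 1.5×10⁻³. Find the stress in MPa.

174 MPa

σ = E·ε = 116000 MPa × 1.5×10⁻³ = 174 MPa.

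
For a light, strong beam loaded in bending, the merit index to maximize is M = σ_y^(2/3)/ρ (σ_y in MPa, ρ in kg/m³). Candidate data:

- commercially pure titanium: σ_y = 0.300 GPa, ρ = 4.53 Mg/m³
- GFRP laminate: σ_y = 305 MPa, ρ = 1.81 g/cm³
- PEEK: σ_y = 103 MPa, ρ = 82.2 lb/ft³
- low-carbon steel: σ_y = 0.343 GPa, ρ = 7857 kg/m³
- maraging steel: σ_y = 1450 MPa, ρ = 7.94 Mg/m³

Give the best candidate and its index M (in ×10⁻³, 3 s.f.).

Putting every candidate on a common basis:
  commercially pure titanium: σ_y = 300.0 MPa, ρ = 4530 kg/m³
  GFRP laminate: σ_y = 305.0 MPa, ρ = 1810 kg/m³
  PEEK: σ_y = 103.0 MPa, ρ = 1317 kg/m³
  low-carbon steel: σ_y = 343.0 MPa, ρ = 7857 kg/m³
  maraging steel: σ_y = 1450 MPa, ρ = 7940 kg/m³
  GFRP laminate: M = 25.0×10⁻³
  PEEK: M = 16.7×10⁻³
  maraging steel: M = 16.1×10⁻³
  commercially pure titanium: M = 9.89×10⁻³
  low-carbon steel: M = 6.24×10⁻³
GFRP laminate has the largest M.

GFRP laminate, M = 25.0×10⁻³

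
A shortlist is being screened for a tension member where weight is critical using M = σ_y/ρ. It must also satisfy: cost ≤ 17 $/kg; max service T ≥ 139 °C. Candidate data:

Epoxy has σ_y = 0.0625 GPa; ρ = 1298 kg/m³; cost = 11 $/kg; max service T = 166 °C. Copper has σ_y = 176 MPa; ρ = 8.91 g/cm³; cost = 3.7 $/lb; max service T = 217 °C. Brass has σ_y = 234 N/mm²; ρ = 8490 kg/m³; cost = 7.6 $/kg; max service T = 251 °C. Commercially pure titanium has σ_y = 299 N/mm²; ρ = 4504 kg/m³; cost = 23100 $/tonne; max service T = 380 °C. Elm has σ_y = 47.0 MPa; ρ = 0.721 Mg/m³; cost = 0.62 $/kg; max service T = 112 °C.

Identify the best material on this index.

epoxy

Screen on constraints: cost ≤ 17 $/kg; max service T ≥ 139 °C. Survivors: epoxy, copper, brass.
Convert each candidate to consistent units, then evaluate M:
  epoxy: σ_y = 62.50 MPa, ρ = 1298 kg/m³
  copper: σ_y = 176.0 MPa, ρ = 8910 kg/m³
  brass: σ_y = 234.0 MPa, ρ = 8490 kg/m³
  epoxy: M = 48.2 kN·m/kg
  brass: M = 27.6 kN·m/kg
  copper: M = 19.8 kN·m/kg
The maximum is for epoxy.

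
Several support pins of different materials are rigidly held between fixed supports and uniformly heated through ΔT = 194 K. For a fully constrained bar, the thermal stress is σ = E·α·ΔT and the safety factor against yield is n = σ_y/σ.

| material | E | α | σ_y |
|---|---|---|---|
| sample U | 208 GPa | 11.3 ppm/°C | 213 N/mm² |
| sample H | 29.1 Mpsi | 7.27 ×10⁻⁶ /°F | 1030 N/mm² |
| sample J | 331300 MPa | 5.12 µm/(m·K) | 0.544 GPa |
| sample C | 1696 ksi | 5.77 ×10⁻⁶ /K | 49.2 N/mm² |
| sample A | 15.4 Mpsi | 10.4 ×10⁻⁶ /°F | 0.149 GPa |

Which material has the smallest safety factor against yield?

sample A

Per material, after unit conversion:
  sample U: E = 208.0, α = 11.3, σ_y = 213.0 → σ = 456 MPa, n = 0.467
  sample H: E = 200.6, α = 13.1, σ_y = 1030 → σ = 509 MPa, n = 2.02
  sample J: E = 331.3, α = 5.12, σ_y = 544.0 → σ = 329 MPa, n = 1.65
  sample C: E = 11.69, α = 5.77, σ_y = 49.20 → σ = 13.1 MPa, n = 3.76
  sample A: E = 106.2, α = 18.7, σ_y = 149.0 → σ = 386 MPa, n = 0.386
The minimum is sample A at n = 0.386.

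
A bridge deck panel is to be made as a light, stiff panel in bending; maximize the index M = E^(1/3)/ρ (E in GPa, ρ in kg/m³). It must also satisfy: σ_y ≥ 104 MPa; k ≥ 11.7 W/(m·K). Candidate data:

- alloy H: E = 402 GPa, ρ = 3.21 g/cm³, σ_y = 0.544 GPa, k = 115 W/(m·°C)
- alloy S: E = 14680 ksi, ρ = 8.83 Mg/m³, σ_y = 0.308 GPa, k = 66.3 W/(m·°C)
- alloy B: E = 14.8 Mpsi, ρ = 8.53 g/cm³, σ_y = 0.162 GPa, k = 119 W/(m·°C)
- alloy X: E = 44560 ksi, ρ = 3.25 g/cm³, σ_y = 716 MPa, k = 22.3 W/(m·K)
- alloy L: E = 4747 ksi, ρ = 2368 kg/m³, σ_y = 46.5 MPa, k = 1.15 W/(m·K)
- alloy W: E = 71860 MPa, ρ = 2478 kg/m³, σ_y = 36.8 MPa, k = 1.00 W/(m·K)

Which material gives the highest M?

alloy H

Screen on constraints: σ_y ≥ 104 MPa; k ≥ 11.7 W/(m·K). Survivors: alloy H, alloy S, alloy B, alloy X.
Putting every candidate on a common basis:
  alloy H: E = 402.0 GPa, ρ = 3210 kg/m³
  alloy S: E = 101.2 GPa, ρ = 8830 kg/m³
  alloy B: E = 102.0 GPa, ρ = 8530 kg/m³
  alloy X: E = 307.2 GPa, ρ = 3250 kg/m³
  alloy H: M = 2.30×10⁻³
  alloy X: M = 2.08×10⁻³
  alloy B: M = 0.548×10⁻³
  alloy S: M = 0.528×10⁻³
Alloy H ranks first.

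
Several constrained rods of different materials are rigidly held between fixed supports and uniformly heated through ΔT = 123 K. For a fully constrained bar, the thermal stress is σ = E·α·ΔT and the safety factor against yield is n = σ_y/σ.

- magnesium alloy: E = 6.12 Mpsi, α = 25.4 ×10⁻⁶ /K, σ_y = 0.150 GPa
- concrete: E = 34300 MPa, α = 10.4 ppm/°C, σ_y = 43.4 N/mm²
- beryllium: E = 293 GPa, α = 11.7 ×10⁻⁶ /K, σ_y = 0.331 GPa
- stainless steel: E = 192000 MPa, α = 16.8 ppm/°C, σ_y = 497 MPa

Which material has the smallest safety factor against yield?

beryllium

With everything in SI (GPa, ×10⁻⁶/K, MPa):
  magnesium alloy: E = 42.20, α = 25.4, σ_y = 150.0 → σ = 132 MPa, n = 1.14
  concrete: E = 34.30, α = 10.4, σ_y = 43.40 → σ = 43.9 MPa, n = 0.989
  beryllium: E = 293.0, α = 11.7, σ_y = 331.0 → σ = 422 MPa, n = 0.785
  stainless steel: E = 192.0, α = 16.8, σ_y = 497.0 → σ = 397 MPa, n = 1.25
Smallest n: beryllium with n = 0.785.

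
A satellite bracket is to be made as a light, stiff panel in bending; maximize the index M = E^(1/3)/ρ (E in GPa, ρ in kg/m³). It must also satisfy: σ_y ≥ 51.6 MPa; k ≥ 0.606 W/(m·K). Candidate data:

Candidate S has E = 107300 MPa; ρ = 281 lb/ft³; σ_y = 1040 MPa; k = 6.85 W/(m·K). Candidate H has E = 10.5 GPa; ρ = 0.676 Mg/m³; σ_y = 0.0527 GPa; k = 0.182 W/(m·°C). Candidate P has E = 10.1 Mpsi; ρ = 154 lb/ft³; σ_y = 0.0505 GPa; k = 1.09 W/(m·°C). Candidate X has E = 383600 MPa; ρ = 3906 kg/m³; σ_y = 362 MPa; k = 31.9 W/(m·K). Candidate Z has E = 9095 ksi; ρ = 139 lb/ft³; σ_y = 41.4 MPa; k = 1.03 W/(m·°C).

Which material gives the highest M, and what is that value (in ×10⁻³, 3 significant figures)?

candidate X, M = 1.86×10⁻³

Screen on constraints: σ_y ≥ 51.6 MPa; k ≥ 0.606 W/(m·K). Survivors: candidate S, candidate X.
In SI units:
  candidate S: E = 107.3 GPa, ρ = 4501 kg/m³
  candidate X: E = 383.6 GPa, ρ = 3906 kg/m³
  candidate X: M = 1.86×10⁻³
  candidate S: M = 1.06×10⁻³
Candidate X has the largest M.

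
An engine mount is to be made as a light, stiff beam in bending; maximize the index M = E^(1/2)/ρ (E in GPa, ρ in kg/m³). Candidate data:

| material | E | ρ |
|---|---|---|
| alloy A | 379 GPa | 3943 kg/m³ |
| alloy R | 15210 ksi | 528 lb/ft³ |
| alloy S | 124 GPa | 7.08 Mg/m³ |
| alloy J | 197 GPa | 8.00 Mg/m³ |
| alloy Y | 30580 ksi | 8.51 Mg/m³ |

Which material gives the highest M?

Putting every candidate on a common basis:
  alloy A: E = 379.0 GPa, ρ = 3943 kg/m³
  alloy R: E = 104.9 GPa, ρ = 8458 kg/m³
  alloy S: E = 124.0 GPa, ρ = 7080 kg/m³
  alloy J: E = 197.0 GPa, ρ = 8000 kg/m³
  alloy Y: E = 210.8 GPa, ρ = 8510 kg/m³
  alloy A: M = 4.94×10⁻³
  alloy J: M = 1.75×10⁻³
  alloy Y: M = 1.71×10⁻³
  alloy S: M = 1.57×10⁻³
  alloy R: M = 1.21×10⁻³
Alloy A has the largest M.

alloy A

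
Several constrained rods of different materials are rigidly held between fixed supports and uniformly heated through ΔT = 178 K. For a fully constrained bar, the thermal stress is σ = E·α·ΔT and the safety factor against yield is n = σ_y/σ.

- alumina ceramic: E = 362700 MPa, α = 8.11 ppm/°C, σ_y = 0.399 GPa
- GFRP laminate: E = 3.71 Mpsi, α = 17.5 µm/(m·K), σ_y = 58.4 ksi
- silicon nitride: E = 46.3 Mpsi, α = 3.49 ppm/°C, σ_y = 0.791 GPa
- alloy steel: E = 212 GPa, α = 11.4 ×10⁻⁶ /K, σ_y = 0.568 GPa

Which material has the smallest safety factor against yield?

alumina ceramic

With everything in SI (GPa, ×10⁻⁶/K, MPa):
  alumina ceramic: E = 362.7, α = 8.11, σ_y = 399.0 → σ = 524 MPa, n = 0.762
  GFRP laminate: E = 25.58, α = 17.5, σ_y = 402.7 → σ = 79.7 MPa, n = 5.05
  silicon nitride: E = 319.2, α = 3.49, σ_y = 791.0 → σ = 198 MPa, n = 3.99
  alloy steel: E = 212.0, α = 11.4, σ_y = 568.0 → σ = 430 MPa, n = 1.32
The minimum is alumina ceramic at n = 0.762.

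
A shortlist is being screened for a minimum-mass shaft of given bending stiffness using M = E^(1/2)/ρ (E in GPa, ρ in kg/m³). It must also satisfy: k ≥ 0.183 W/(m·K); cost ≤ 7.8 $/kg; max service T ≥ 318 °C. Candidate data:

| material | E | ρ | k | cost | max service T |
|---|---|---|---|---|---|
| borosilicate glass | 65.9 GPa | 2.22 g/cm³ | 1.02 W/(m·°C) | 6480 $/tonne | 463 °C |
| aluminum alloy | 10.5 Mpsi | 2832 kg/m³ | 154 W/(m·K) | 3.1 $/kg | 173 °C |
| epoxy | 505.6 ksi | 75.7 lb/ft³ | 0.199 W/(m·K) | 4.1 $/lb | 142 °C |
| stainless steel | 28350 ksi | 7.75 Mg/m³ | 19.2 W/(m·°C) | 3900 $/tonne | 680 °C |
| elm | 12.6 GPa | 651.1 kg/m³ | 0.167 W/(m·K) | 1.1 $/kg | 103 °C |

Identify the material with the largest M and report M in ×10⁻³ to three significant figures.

borosilicate glass, M = 3.66×10⁻³

Screen on constraints: k ≥ 0.183 W/(m·K); cost ≤ 7.8 $/kg; max service T ≥ 318 °C. Survivors: borosilicate glass, stainless steel.
Normalizing units and computing the index:
  borosilicate glass: E = 65.90 GPa, ρ = 2220 kg/m³
  stainless steel: E = 195.5 GPa, ρ = 7750 kg/m³
  borosilicate glass: M = 3.66×10⁻³
  stainless steel: M = 1.80×10⁻³
Borosilicate glass has the largest M.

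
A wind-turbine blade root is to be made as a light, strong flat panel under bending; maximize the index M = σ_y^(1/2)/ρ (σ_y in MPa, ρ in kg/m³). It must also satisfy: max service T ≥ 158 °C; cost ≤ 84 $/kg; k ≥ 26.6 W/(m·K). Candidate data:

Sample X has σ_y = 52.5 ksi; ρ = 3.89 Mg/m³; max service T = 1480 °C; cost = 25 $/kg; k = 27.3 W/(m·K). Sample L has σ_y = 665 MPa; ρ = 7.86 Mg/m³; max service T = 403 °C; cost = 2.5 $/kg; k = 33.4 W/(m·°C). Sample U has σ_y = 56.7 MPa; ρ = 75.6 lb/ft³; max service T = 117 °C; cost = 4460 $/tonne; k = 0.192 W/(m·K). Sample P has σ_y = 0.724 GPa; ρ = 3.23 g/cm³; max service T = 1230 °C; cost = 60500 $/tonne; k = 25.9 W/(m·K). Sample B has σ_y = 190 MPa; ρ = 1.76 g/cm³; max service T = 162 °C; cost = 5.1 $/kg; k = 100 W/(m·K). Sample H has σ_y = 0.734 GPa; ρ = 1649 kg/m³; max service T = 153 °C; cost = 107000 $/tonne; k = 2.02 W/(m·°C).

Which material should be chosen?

Screen on constraints: max service T ≥ 158 °C; cost ≤ 84 $/kg; k ≥ 26.6 W/(m·K). Survivors: sample X, sample L, sample B.
Normalizing units and computing the index:
  sample X: σ_y = 362.0 MPa, ρ = 3890 kg/m³
  sample L: σ_y = 665.0 MPa, ρ = 7860 kg/m³
  sample B: σ_y = 190.0 MPa, ρ = 1760 kg/m³
  sample B: M = 7.83×10⁻³
  sample X: M = 4.89×10⁻³
  sample L: M = 3.28×10⁻³
Highest index: sample B.

sample B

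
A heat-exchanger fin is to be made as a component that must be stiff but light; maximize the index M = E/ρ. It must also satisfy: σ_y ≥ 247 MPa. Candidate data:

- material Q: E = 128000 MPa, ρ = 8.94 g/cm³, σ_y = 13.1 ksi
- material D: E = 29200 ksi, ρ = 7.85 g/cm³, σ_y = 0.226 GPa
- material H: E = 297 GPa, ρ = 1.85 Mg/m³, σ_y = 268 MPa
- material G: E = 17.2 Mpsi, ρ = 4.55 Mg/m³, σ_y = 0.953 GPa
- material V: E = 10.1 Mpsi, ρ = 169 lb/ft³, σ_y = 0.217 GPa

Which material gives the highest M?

Screen on constraints: σ_y ≥ 247 MPa. Survivors: material H, material G.
Convert each candidate to consistent units, then evaluate M:
  material H: E = 297.0 GPa, ρ = 1850 kg/m³
  material G: E = 118.6 GPa, ρ = 4550 kg/m³
  material H: M = 161 MN·m/kg
  material G: M = 26.1 MN·m/kg
Material H has the largest M.

material H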